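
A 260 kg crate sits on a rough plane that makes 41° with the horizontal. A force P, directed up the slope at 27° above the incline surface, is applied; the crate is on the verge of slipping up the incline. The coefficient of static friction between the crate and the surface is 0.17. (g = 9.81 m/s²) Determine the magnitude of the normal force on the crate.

On the verge of sliding up the incline, friction equals μN and acts down the slope.
Perpendicular: N + P sin 27° = W cos 41° = 1925 N.
Along incline: P cos 27° = W sin 41° + μN  with W sin 41° = 1673 N.
Solving the pair for P and N: P = 2066 N, N = 986.9 N (and f = μN = 167.8 N).

N ≈ 987 N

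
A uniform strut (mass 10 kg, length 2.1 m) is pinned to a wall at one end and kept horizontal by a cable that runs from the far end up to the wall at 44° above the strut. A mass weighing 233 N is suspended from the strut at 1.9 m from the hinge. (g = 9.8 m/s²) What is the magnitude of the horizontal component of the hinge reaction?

Take torques about the hinge: T sin 44° · 2.1 = 10×9.8×1.05 + 233×1.9 = 545.6 N·m.
So T = 545.6 / (0.6947 × 2.1) = 374.01 N.
ΣF_x = 0: H_x = T cos 44° = 269.04 N.

H_x ≈ 269 N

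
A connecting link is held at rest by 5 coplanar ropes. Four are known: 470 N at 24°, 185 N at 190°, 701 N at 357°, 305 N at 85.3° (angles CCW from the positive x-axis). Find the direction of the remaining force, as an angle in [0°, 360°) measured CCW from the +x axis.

Sum the known components: ΣF_x = 972.2 N, ΣF_y = 426.3 N.
For equilibrium the remaining force must supply (−ΣF_x, −ΣF_y) = (-972.2, -426.3) N.
Magnitude = √((-972.2)² + (-426.3)²) = 1062 N; direction = atan2(-426.3, -972.2) = 203.7°.

θ ≈ 204°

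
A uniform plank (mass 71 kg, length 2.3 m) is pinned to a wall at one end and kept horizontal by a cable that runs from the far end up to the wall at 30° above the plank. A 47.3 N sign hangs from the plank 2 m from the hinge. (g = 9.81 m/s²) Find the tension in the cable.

Take torques about the hinge: T sin 30° · 2.3 = 71×9.81×1.15 + 47.3×2 = 895.59 N·m.
So T = 895.59 / (0.5000 × 2.3) = 778.77 N.

T ≈ 779 N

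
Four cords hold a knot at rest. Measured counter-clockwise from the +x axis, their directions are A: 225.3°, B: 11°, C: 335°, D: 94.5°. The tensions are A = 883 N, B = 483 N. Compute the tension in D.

Resolve: ΣF_x = 883 cos 225.3° + 483 cos 11° + T_C cos 335° + T_D cos 94.5° = 0.
        ΣF_y = 883 sin 225.3° + 483 sin 11° + T_C sin 335° + T_D sin 94.5° = 0.
The known terms sum to (-147, -535.5) N, so 0.9063 T_C − 0.0785 T_D = 147 and -0.4226 T_C + 0.9969 T_D = 535.5.
Solving simultaneously: T_C = 216.6 N, T_D = 629 N.

T_D ≈ 629 N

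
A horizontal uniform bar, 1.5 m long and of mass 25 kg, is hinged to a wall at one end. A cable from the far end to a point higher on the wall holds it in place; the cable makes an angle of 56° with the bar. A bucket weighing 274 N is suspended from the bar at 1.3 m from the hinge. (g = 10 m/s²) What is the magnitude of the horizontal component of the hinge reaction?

Take torques about the hinge: T sin 56° · 1.5 = 25×10×0.75 + 274×1.3 = 543.7 N·m.
So T = 543.7 / (0.8290 × 1.5) = 437.21 N.
ΣF_x = 0: H_x = T cos 56° = 244.49 N.

H_x ≈ 244 N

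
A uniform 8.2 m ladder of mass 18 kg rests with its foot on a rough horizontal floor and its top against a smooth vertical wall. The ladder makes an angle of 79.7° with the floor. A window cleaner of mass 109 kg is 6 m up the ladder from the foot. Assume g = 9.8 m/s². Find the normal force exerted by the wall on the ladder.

Torques about the foot: N_wall · 8.2 sin 79.7° = 18×9.8×4.1 cos 79.7° + 109×9.8×6 cos 79.7° → N_wall = 158.07 N.

N_wall ≈ 158 N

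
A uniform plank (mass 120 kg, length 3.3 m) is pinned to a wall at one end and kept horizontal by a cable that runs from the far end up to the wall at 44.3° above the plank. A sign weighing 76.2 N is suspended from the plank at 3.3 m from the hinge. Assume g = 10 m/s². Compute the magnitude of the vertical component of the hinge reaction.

|H_y| ≈ 600 N

Take torques about the hinge: T sin 44.3° · 3.3 = 120×10×1.65 + 76.2×3.3 = 2231.5 N·m.
So T = 2231.5 / (0.6984 × 3.3) = 968.19 N.
ΣF_y = 0: H_y = (120×10 + 76.2) − T sin 44.3° = 1276.2 − 676.2 = 600 N.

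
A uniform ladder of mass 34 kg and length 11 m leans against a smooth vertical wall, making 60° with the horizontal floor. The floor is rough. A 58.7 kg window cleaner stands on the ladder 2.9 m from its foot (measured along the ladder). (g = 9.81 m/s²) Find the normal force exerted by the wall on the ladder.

N_wall ≈ 184 N

Torques about the foot: N_wall · 11 sin 60° = 34×9.81×5.5 cos 60° + 58.7×9.81×2.9 cos 60° → N_wall = 183.93 N.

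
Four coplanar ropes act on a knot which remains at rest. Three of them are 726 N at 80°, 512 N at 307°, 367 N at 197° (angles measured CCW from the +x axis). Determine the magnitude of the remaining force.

F ≈ 215 N

Sum the known components: ΣF_x = 83.23 N, ΣF_y = 198.8 N.
For equilibrium the remaining force must supply (−ΣF_x, −ΣF_y) = (-83.23, -198.8) N.
Magnitude = √((-83.23)² + (-198.8)²) = 215.5 N; direction = atan2(-198.8, -83.23) = 247.3°.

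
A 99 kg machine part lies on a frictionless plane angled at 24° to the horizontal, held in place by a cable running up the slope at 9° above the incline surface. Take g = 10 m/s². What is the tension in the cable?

Take axes along and perpendicular to the incline. Weight components: W sin 24° = 402.7 N down-slope, W cos 24° = 904.4 N into the surface.
Along incline: T cos 9° = W sin 24° → T = 407.7 N.
Perpendicular: N = W cos 24° − T sin 9° = 840.6 N.

T ≈ 408 N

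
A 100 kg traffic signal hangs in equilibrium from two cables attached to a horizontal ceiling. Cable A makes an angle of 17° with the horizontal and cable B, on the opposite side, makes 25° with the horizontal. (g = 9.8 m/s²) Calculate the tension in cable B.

T_B ≈ 1400 N

Weight W = 100 × 9.8 = 980 N acts straight down.
Horizontal: T_A cos 17° = T_B cos 25°  →  T_A = 0.9477 T_B.
Vertical: T_A sin 17° + T_B sin 25° = 980.
Substituting the horizontal relation into the vertical equation gives 0.6997 T_B = 980, so T_B = 1401 N.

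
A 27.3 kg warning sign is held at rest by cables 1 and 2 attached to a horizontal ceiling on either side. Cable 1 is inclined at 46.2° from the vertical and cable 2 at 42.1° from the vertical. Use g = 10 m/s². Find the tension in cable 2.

Angles from the horizontal: cable 1 is 90° − 46.2° = 43.8°, cable 2 is 90° − 42.1° = 47.9°.
Weight W = 27.3 × 10 = 273 N acts straight down.
Horizontal: T_1 cos 43.8° = T_2 cos 47.9°  →  T_1 = 0.9289 T_2.
Vertical: T_1 sin 43.8° + T_2 sin 47.9° = 273.
Substituting the horizontal relation into the vertical equation gives 1.385 T_2 = 273, so T_2 = 197.1 N.

T_2 ≈ 197 N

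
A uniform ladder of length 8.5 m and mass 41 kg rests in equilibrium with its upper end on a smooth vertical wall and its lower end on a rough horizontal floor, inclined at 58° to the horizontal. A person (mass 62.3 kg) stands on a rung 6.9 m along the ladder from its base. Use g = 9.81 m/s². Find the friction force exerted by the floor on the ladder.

f ≈ 436 N

Torques about the foot: N_wall · 8.5 sin 58° = 41×9.81×4.25 cos 58° + 62.3×9.81×6.9 cos 58° → N_wall = 435.67 N.
ΣF_x = 0: f_floor = N_wall = 435.67 N.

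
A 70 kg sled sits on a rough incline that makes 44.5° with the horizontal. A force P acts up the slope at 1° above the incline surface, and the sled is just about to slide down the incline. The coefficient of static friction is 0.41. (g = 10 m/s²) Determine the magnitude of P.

P ≈ 288 N

On the verge of sliding down the incline, friction equals μN and acts up the slope.
Perpendicular: N + P sin 1° = W cos 44.5° = 499.3 N.
Along incline: P cos 1° + μN = W sin 44.5° with W sin 44.5° = 490.6 N.
Solving the pair for P and N: P = 288 N, N = 494.2 N (and f = μN = 202.6 N).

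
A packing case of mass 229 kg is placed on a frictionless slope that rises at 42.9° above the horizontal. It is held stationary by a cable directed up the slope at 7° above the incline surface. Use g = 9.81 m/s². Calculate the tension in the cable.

T ≈ 1540 N

Take axes along and perpendicular to the incline. Weight components: W sin 42.9° = 1529 N down-slope, W cos 42.9° = 1646 N into the surface.
Along incline: T cos 7° = W sin 42.9° → T = 1541 N.
Perpendicular: N = W cos 42.9° − T sin 7° = 1458 N.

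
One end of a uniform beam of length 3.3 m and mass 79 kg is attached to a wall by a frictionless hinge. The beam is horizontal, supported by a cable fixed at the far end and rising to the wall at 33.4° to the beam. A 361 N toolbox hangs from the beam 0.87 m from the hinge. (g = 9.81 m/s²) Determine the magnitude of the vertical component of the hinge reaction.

Take torques about the hinge: T sin 33.4° · 3.3 = 79×9.81×1.65 + 361×0.87 = 1592.8 N·m.
So T = 1592.8 / (0.5505 × 3.3) = 876.81 N.
ΣF_y = 0: H_y = (79×9.81 + 361) − T sin 33.4° = 1136 − 482.67 = 653.32 N.

|H_y| ≈ 653 N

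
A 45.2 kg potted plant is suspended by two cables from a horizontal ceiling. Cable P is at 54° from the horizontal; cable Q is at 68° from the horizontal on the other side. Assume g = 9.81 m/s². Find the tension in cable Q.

Weight W = 45.2 × 9.81 = 443.4 N acts straight down.
Horizontal: T_P cos 54° = T_Q cos 68°  →  T_P = 0.6373 T_Q.
Vertical: T_P sin 54° + T_Q sin 68° = 443.4.
Substituting the horizontal relation into the vertical equation gives 1.443 T_Q = 443.4, so T_Q = 307.3 N.

T_Q ≈ 307 N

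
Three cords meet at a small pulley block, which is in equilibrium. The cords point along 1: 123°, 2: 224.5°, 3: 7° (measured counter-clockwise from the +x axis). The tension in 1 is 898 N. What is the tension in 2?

Resolve: ΣF_x = 898 cos 123° + T_2 cos 224.5° + T_3 cos 7° = 0.
        ΣF_y = 898 sin 123° + T_2 sin 224.5° + T_3 sin 7° = 0.
The known terms sum to (-489.1, 753.1) N, so -0.7133 T_2 + 0.9925 T_3 = 489.1 and -0.7009 T_2 + 0.1219 T_3 = -753.1.
Solving simultaneously: T_2 = 1326 N, T_3 = 1446 N.

T_2 ≈ 1330 N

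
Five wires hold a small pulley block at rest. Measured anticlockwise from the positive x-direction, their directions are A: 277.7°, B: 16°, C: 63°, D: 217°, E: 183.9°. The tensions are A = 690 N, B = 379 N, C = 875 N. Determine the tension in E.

T_E ≈ 648 N

Resolve: ΣF_x = 690 cos 277.7° + 379 cos 16° + 875 cos 63° + T_D cos 217° + T_E cos 183.9° = 0.
        ΣF_y = 690 sin 277.7° + 379 sin 16° + 875 sin 63° + T_D sin 217° + T_E sin 183.9° = 0.
The known terms sum to (854, 200.3) N, so -0.7986 T_D − 0.9977 T_E = -854 and -0.6018 T_D − 0.0680 T_E = -200.3.
Solving simultaneously: T_D = 259.6 N, T_E = 648.2 N.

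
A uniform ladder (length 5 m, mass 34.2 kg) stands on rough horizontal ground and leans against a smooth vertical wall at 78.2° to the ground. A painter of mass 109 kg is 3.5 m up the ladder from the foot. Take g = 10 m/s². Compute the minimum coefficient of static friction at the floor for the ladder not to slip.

μ_min ≈ 0.136

ΣF_y = 0: N_floor = 34.2×10 + 109×10 = 1432 N.
Torques about the foot: N_wall · 5 sin 78.2° = 34.2×10×2.5 cos 78.2° + 109×10×3.5 cos 78.2° → N_wall = 195.12 N.
ΣF_x = 0: f_floor = N_wall = 195.12 N.
μ_min = f_floor / N_floor = 195.12 / 1432 = 0.1363.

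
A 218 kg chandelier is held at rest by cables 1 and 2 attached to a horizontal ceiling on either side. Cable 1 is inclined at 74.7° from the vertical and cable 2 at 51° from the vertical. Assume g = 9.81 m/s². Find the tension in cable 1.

Angles from the horizontal: cable 1 is 90° − 74.7° = 15.3°, cable 2 is 90° − 51° = 39°.
Weight W = 218 × 9.81 = 2139 N acts straight down.
Horizontal: T_1 cos 15.3° = T_2 cos 39°  →  T_2 = 1.241 T_1.
Vertical: T_1 sin 15.3° + T_2 sin 39° = 2139.
Substituting the horizontal relation into the vertical equation gives 1.045 T_1 = 2139, so T_1 = 2047 N.

T_1 ≈ 2050 N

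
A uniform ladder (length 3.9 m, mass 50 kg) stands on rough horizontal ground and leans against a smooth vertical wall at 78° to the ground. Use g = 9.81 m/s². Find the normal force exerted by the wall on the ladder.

N_wall ≈ 52.1 N

Torques about the foot: N_wall · 3.9 sin 78° = 50×9.81×1.95 cos 78° → N_wall = 52.129 N.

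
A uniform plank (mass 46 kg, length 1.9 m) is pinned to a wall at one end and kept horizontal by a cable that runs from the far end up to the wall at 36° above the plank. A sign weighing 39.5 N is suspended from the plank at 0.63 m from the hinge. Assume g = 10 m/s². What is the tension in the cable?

T ≈ 414 N

Take torques about the hinge: T sin 36° · 1.9 = 46×10×0.95 + 39.5×0.63 = 461.88 N·m.
So T = 461.88 / (0.5878 × 1.9) = 413.58 N.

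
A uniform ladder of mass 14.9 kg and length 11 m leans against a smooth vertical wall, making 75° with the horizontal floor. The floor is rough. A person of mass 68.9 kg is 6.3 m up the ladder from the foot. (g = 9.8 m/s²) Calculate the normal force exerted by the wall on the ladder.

N_wall ≈ 123 N

Torques about the foot: N_wall · 11 sin 75° = 14.9×9.8×5.5 cos 75° + 68.9×9.8×6.3 cos 75° → N_wall = 123.18 N.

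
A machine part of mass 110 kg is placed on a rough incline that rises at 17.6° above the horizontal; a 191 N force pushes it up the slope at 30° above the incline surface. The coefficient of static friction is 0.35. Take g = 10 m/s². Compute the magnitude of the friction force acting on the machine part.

Axes along / perpendicular to the incline. W sin 17.6° = 332.6 N down-slope; W cos 17.6° = 1049 N into the surface.
Perpendicular: N = W cos 17.6° − P sin 30° = 1049 − 95.5 = 953 N.
Along incline: P cos 30° + f = W sin 17.6° (friction acts up-slope) → f = 332.6 − 165.4 = 167.2 N.
|f| = 167.2 N ≤ μN = 333.6 N, so the machine part is indeed static.

f ≈ 167 N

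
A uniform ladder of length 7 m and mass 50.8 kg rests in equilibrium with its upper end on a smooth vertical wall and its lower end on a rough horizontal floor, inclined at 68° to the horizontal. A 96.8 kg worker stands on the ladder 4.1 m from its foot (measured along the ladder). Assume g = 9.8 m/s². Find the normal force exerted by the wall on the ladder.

Torques about the foot: N_wall · 7 sin 68° = 50.8×9.8×3.5 cos 68° + 96.8×9.8×4.1 cos 68° → N_wall = 325.06 N.

N_wall ≈ 325 N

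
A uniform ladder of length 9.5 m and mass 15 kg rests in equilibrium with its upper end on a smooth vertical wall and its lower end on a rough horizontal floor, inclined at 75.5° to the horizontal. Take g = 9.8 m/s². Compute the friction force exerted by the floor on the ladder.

Torques about the foot: N_wall · 9.5 sin 75.5° = 15×9.8×4.75 cos 75.5° → N_wall = 19.008 N.
ΣF_x = 0: f_floor = N_wall = 19.008 N.

f ≈ 19 N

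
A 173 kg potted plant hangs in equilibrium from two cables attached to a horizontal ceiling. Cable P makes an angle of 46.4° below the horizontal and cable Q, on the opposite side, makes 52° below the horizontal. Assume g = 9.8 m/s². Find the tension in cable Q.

Weight W = 173 × 9.8 = 1695 N acts straight down.
Horizontal: T_P cos 46.4° = T_Q cos 52°  →  T_P = 0.8928 T_Q.
Vertical: T_P sin 46.4° + T_Q sin 52° = 1695.
Substituting the horizontal relation into the vertical equation gives 1.435 T_Q = 1695, so T_Q = 1182 N.

T_Q ≈ 1180 N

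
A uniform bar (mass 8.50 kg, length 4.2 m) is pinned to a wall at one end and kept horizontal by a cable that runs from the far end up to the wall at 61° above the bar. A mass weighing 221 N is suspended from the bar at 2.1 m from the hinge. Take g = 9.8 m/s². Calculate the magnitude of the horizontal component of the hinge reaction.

H_x ≈ 84.3 N

Take torques about the hinge: T sin 61° · 4.2 = 8.50×9.8×2.1 + 221×2.1 = 639.03 N·m.
So T = 639.03 / (0.8746 × 4.2) = 173.96 N.
ΣF_x = 0: H_x = T cos 61° = 84.338 N.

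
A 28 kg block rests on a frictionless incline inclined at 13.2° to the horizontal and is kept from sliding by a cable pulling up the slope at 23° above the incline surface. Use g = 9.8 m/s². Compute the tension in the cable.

Take axes along and perpendicular to the incline. Weight components: W sin 13.2° = 62.66 N down-slope, W cos 13.2° = 267.2 N into the surface.
Along incline: T cos 23° = W sin 13.2° → T = 68.07 N.
Perpendicular: N = W cos 13.2° − T sin 23° = 240.6 N.

T ≈ 68.1 N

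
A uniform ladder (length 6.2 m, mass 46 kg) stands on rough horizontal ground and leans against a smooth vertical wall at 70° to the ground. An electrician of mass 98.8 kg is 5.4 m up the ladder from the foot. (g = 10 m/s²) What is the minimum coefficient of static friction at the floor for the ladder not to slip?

ΣF_y = 0: N_floor = 46×10 + 98.8×10 = 1448 N.
Torques about the foot: N_wall · 6.2 sin 70° = 46×10×3.1 cos 70° + 98.8×10×5.4 cos 70° → N_wall = 396.92 N.
ΣF_x = 0: f_floor = N_wall = 396.92 N.
μ_min = f_floor / N_floor = 396.92 / 1448 = 0.2741.

μ_min ≈ 0.274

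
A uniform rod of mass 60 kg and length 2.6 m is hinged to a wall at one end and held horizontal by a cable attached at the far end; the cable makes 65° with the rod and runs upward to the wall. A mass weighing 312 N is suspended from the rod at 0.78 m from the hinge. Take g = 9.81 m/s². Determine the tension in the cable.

T ≈ 428 N

Take torques about the hinge: T sin 65° · 2.6 = 60×9.81×1.3 + 312×0.78 = 1008.5 N·m.
So T = 1008.5 / (0.9063 × 2.6) = 428 N.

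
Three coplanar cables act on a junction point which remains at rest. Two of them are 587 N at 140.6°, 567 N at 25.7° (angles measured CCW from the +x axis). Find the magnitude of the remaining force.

Sum the known components: ΣF_x = 57.32 N, ΣF_y = 618.5 N.
For equilibrium the remaining force must supply (−ΣF_x, −ΣF_y) = (-57.32, -618.5) N.
Magnitude = √((-57.32)² + (-618.5)²) = 621.1 N; direction = atan2(-618.5, -57.32) = 264.7°.

F ≈ 621 N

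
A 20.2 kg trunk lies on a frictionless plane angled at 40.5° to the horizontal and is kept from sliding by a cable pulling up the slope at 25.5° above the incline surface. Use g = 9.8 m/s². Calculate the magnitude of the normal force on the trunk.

N ≈ 89.2 N

Take axes along and perpendicular to the incline. Weight components: W sin 40.5° = 128.6 N down-slope, W cos 40.5° = 150.5 N into the surface.
Along incline: T cos 25.5° = W sin 40.5° → T = 142.4 N.
Perpendicular: N = W cos 40.5° − T sin 25.5° = 89.21 N.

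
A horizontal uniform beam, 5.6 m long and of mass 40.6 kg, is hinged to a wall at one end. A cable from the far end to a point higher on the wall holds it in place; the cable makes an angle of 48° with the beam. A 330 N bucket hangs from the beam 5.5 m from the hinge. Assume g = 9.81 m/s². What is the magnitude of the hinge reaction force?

|H| ≈ 514 N

Take torques about the hinge: T sin 48° · 5.6 = 40.6×9.81×2.8 + 330×5.5 = 2930.2 N·m.
So T = 2930.2 / (0.7431 × 5.6) = 704.1 N.
ΣF_x = 0: H_x = T cos 48° = 471.14 N.
ΣF_y = 0: H_y = (40.6×9.81 + 330) − T sin 48° = 728.29 − 523.25 = 205.04 N.
|H| = √(H_x² + H_y²) = √((471.14)² + (205.04)²) = 513.82 N.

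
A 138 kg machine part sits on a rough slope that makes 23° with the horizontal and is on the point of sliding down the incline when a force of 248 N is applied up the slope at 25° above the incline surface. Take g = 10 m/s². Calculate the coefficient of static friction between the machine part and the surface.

μ ≈ 0.270

On the verge of sliding down the incline, friction is at its maximum μN and acts up the slope.
Perpendicular to incline: N = W cos 23° − P sin 25° = 1270 − 104.8 = 1165 N.
Along incline: P cos 25° + μN = W sin 23° → μ = (W sin 23° − P cos 25°) / N = 0.2698.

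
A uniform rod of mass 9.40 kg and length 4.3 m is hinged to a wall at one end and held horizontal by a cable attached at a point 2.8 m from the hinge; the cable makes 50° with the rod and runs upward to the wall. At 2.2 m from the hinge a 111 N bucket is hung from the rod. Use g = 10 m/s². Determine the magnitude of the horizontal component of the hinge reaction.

H_x ≈ 134 N

Take torques about the hinge: T sin 50° · 2.8 = 9.40×10×2.15 + 111×2.2 = 446.3 N·m.
So T = 446.3 / (0.7660 × 2.8) = 208.07 N.
ΣF_x = 0: H_x = T cos 50° = 133.75 N.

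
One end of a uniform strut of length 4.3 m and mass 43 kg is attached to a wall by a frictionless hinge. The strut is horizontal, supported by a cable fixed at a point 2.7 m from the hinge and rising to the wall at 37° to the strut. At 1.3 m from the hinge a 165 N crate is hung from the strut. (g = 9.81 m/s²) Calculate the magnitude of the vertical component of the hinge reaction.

|H_y| ≈ 171 N

Take torques about the hinge: T sin 37° · 2.7 = 43×9.81×2.15 + 165×1.3 = 1121.4 N·m.
So T = 1121.4 / (0.6018 × 2.7) = 690.16 N.
ΣF_y = 0: H_y = (43×9.81 + 165) − T sin 37° = 586.83 − 415.35 = 171.48 N.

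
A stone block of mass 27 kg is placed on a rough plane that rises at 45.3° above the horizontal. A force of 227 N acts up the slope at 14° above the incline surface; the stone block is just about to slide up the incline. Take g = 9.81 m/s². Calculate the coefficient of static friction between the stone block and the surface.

On the verge of sliding up the incline, friction is at its maximum μN and acts down the slope.
Perpendicular to incline: N = W cos 45.3° − P sin 14° = 186.3 − 54.92 = 131.4 N.
Along incline: P cos 14° − μN = W sin 45.3° → μ = −(W sin 45.3° − P cos 14°) / N = 0.2435.

μ ≈ 0.243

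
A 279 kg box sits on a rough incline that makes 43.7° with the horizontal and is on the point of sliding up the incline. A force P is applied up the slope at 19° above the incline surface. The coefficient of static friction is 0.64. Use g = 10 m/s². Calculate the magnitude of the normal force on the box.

N ≈ 1110 N

On the verge of sliding up the incline, friction equals μN and acts down the slope.
Perpendicular: N + P sin 19° = W cos 43.7° = 2017 N.
Along incline: P cos 19° = W sin 43.7° + μN  with W sin 43.7° = 1928 N.
Solving the pair for P and N: P = 2789 N, N = 1109 N (and f = μN = 709.7 N).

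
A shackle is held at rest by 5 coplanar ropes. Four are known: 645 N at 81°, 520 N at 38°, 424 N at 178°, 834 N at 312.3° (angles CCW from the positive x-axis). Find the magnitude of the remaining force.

F ≈ 739 N

Sum the known components: ΣF_x = 648.2 N, ΣF_y = 355.1 N.
For equilibrium the remaining force must supply (−ΣF_x, −ΣF_y) = (-648.2, -355.1) N.
Magnitude = √((-648.2)² + (-355.1)²) = 739.1 N; direction = atan2(-355.1, -648.2) = 208.7°.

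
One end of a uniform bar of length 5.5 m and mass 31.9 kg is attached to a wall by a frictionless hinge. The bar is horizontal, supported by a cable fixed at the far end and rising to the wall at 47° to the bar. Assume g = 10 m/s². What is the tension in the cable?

T ≈ 218 N

Take torques about the hinge: T sin 47° · 5.5 = 31.9×10×2.75 = 877.25 N·m.
So T = 877.25 / (0.7314 × 5.5) = 218.09 N.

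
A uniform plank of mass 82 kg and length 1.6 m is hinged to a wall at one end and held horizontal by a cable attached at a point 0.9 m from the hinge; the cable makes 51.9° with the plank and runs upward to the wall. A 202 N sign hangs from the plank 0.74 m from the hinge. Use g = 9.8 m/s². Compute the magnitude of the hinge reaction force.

Take torques about the hinge: T sin 51.9° · 0.9 = 82×9.8×0.8 + 202×0.74 = 792.36 N·m.
So T = 792.36 / (0.7869 × 0.9) = 1118.8 N.
ΣF_x = 0: H_x = T cos 51.9° = 690.32 N.
ΣF_y = 0: H_y = (82×9.8 + 202) − T sin 51.9° = 1005.6 − 880.4 = 125.2 N.
|H| = √(H_x² + H_y²) = √((690.32)² + (125.2)²) = 701.58 N.

|H| ≈ 702 N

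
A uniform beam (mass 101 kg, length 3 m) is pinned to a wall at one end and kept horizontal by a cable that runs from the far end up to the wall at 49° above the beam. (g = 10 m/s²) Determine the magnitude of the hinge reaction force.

Take torques about the hinge: T sin 49° · 3 = 101×10×1.5 = 1515 N·m.
So T = 1515 / (0.7547 × 3) = 669.13 N.
ΣF_x = 0: H_x = T cos 49° = 438.99 N.
ΣF_y = 0: H_y = (101×10) − T sin 49° = 1010 − 505 = 505 N.
|H| = √(H_x² + H_y²) = √((438.99)² + (505)²) = 669.13 N.

|H| ≈ 669 N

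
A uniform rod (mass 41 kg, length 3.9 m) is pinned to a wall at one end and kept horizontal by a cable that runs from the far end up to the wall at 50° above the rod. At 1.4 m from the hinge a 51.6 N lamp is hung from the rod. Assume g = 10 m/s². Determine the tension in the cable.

Take torques about the hinge: T sin 50° · 3.9 = 41×10×1.95 + 51.6×1.4 = 871.74 N·m.
So T = 871.74 / (0.7660 × 3.9) = 291.79 N.

T ≈ 292 N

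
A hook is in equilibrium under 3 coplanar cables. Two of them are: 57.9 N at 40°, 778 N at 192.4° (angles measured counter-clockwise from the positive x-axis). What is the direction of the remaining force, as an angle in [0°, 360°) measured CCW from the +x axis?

Sum the known components: ΣF_x = -715.5 N, ΣF_y = -129.8 N.
For equilibrium the remaining force must supply (−ΣF_x, −ΣF_y) = (715.5, 129.8) N.
Magnitude = √((715.5)² + (129.8)²) = 727.2 N; direction = atan2(129.8, 715.5) = 10.3°.

θ ≈ 10.3°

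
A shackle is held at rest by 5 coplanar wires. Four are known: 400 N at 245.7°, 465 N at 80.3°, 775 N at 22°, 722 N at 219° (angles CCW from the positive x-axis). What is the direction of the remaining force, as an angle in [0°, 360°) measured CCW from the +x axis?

Sum the known components: ΣF_x = 71.21 N, ΣF_y = -70.26 N.
For equilibrium the remaining force must supply (−ΣF_x, −ΣF_y) = (-71.21, 70.26) N.
Magnitude = √((-71.21)² + (70.26)²) = 100 N; direction = atan2(70.26, -71.21) = 135.4°.

θ ≈ 135°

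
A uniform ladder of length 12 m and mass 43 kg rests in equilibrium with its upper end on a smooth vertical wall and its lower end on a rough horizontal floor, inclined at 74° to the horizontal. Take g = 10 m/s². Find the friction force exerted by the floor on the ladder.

f ≈ 61.7 N

Torques about the foot: N_wall · 12 sin 74° = 43×10×6 cos 74° → N_wall = 61.65 N.
ΣF_x = 0: f_floor = N_wall = 61.65 N.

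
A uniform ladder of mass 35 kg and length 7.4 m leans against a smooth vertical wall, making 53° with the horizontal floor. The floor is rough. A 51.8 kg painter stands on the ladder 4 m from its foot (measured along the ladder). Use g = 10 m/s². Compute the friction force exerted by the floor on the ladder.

f ≈ 343 N

Torques about the foot: N_wall · 7.4 sin 53° = 35×10×3.7 cos 53° + 51.8×10×4 cos 53° → N_wall = 342.87 N.
ΣF_x = 0: f_floor = N_wall = 342.87 N.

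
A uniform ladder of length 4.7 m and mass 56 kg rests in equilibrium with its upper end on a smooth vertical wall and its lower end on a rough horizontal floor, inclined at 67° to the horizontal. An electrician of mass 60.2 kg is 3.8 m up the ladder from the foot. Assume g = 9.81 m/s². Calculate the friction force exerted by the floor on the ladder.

f ≈ 319 N

Torques about the foot: N_wall · 4.7 sin 67° = 56×9.81×2.35 cos 67° + 60.2×9.81×3.8 cos 67° → N_wall = 319.27 N.
ΣF_x = 0: f_floor = N_wall = 319.27 N.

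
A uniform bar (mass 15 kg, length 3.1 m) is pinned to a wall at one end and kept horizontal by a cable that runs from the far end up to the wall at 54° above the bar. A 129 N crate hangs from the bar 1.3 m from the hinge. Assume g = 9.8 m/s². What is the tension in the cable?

Take torques about the hinge: T sin 54° · 3.1 = 15×9.8×1.55 + 129×1.3 = 395.55 N·m.
So T = 395.55 / (0.8090 × 3.1) = 157.72 N.

T ≈ 158 N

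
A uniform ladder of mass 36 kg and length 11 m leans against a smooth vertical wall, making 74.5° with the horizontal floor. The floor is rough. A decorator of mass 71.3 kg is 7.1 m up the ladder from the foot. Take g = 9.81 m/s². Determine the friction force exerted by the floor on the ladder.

Torques about the foot: N_wall · 11 sin 74.5° = 36×9.81×5.5 cos 74.5° + 71.3×9.81×7.1 cos 74.5° → N_wall = 174.17 N.
ΣF_x = 0: f_floor = N_wall = 174.17 N.

f ≈ 174 N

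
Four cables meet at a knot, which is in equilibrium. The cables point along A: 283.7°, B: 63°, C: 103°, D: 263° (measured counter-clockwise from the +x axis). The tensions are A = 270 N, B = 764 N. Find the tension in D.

Resolve: ΣF_x = 270 cos 283.7° + 764 cos 63° + T_C cos 103° + T_D cos 263° = 0.
        ΣF_y = 270 sin 283.7° + 764 sin 63° + T_C sin 103° + T_D sin 263° = 0.
The known terms sum to (410.8, 418.4) N, so -0.2250 T_C − 0.1219 T_D = -410.8 and 0.9744 T_C − 0.9925 T_D = -418.4.
Solving simultaneously: T_C = 1043 N, T_D = 1445 N.

T_D ≈ 1450 N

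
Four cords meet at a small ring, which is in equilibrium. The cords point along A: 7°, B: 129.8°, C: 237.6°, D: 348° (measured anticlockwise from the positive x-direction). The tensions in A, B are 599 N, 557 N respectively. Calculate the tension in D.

Resolve: ΣF_x = 599 cos 7° + 557 cos 129.8° + T_C cos 237.6° + T_D cos 348° = 0.
        ΣF_y = 599 sin 7° + 557 sin 129.8° + T_C sin 237.6° + T_D sin 348° = 0.
The known terms sum to (238, 500.9) N, so -0.5358 T_C + 0.9781 T_D = -238 and -0.8443 T_C − 0.2079 T_D = -500.9.
Solving simultaneously: T_C = 575.6 N, T_D = 71.98 N.

T_D ≈ 72 N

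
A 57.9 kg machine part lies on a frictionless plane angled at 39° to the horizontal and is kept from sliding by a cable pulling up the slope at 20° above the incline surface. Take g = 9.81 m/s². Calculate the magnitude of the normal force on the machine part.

Take axes along and perpendicular to the incline. Weight components: W sin 39° = 357.5 N down-slope, W cos 39° = 441.4 N into the surface.
Along incline: T cos 20° = W sin 39° → T = 380.4 N.
Perpendicular: N = W cos 39° − T sin 20° = 311.3 N.

N ≈ 311 N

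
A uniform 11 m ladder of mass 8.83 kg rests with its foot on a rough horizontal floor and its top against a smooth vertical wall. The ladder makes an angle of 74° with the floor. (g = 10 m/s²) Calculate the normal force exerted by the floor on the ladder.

ΣF_y = 0: N_floor = 8.83×10 = 88.3 N.

N_floor ≈ 88.3 N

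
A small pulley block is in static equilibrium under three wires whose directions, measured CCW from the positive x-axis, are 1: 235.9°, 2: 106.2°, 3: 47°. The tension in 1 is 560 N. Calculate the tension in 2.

Resolve: ΣF_x = 560 cos 235.9° + T_2 cos 106.2° + T_3 cos 47° = 0.
        ΣF_y = 560 sin 235.9° + T_2 sin 106.2° + T_3 sin 47° = 0.
The known terms sum to (-314, -463.7) N, so -0.2790 T_2 + 0.6820 T_3 = 314 and 0.9603 T_2 + 0.7314 T_3 = 463.7.
Solving simultaneously: T_2 = 100.9 N, T_3 = 501.6 N.

T_2 ≈ 101 N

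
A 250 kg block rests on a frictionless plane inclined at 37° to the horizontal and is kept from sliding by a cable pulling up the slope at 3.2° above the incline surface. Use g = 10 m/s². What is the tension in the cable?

T ≈ 1510 N

Take axes along and perpendicular to the incline. Weight components: W sin 37° = 1505 N down-slope, W cos 37° = 1997 N into the surface.
Along incline: T cos 3.2° = W sin 37° → T = 1507 N.
Perpendicular: N = W cos 37° − T sin 3.2° = 1912 N.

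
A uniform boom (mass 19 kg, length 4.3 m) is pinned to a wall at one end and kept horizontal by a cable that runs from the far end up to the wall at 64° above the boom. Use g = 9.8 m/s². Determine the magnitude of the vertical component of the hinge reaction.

|H_y| ≈ 93.1 N

Take torques about the hinge: T sin 64° · 4.3 = 19×9.8×2.15 = 400.33 N·m.
So T = 400.33 / (0.8988 × 4.3) = 103.58 N.
ΣF_y = 0: H_y = (19×9.8) − T sin 64° = 186.2 − 93.1 = 93.1 N.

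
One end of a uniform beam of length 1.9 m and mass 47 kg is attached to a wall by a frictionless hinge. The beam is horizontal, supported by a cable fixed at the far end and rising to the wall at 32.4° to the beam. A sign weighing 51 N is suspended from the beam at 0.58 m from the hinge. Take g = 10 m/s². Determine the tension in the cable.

Take torques about the hinge: T sin 32.4° · 1.9 = 47×10×0.95 + 51×0.58 = 476.08 N·m.
So T = 476.08 / (0.5358 × 1.9) = 467.63 N.

T ≈ 468 N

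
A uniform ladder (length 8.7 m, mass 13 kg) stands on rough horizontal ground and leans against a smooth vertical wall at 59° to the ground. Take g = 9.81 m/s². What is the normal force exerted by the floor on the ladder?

N_floor ≈ 128 N

ΣF_y = 0: N_floor = 13×9.81 = 127.53 N.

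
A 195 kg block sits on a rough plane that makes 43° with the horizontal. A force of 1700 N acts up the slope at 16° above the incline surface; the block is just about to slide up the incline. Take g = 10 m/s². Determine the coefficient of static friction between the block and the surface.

μ ≈ 0.318

On the verge of sliding up the incline, friction is at its maximum μN and acts down the slope.
Perpendicular to incline: N = W cos 43° − P sin 16° = 1426 − 468.6 = 957.6 N.
Along incline: P cos 16° − μN = W sin 43° → μ = −(W sin 43° − P cos 16°) / N = 0.3177.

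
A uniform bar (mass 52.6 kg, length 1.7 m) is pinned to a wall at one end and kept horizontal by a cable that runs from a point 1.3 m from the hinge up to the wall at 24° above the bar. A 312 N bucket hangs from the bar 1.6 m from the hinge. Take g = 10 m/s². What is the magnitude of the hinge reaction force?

Take torques about the hinge: T sin 24° · 1.3 = 52.6×10×0.85 + 312×1.6 = 946.3 N·m.
So T = 946.3 / (0.4067 × 1.3) = 1789.7 N.
ΣF_x = 0: H_x = T cos 24° = 1634.9 N.
ΣF_y = 0: H_y = (52.6×10 + 312) − T sin 24° = 838 − 727.92 = 110.08 N.
|H| = √(H_x² + H_y²) = √((1634.9)² + (110.08)²) = 1638.6 N.

|H| ≈ 1640 N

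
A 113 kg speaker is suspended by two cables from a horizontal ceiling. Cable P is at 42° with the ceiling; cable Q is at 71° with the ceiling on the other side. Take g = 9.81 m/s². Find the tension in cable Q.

Weight W = 113 × 9.81 = 1109 N acts straight down.
Horizontal: T_P cos 42° = T_Q cos 71°  →  T_P = 0.4381 T_Q.
Vertical: T_P sin 42° + T_Q sin 71° = 1109.
Substituting the horizontal relation into the vertical equation gives 1.239 T_Q = 1109, so T_Q = 894.9 N.

T_Q ≈ 895 N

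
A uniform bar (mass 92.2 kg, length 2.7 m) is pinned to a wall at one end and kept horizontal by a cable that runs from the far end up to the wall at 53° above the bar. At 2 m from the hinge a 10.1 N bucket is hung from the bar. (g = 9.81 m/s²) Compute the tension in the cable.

T ≈ 576 N

Take torques about the hinge: T sin 53° · 2.7 = 92.2×9.81×1.35 + 10.1×2 = 1241.3 N·m.
So T = 1241.3 / (0.7986 × 2.7) = 575.63 N.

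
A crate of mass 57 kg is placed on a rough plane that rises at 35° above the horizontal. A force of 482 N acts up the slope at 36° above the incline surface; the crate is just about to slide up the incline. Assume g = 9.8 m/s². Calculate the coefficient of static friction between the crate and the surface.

μ ≈ 0.399

On the verge of sliding up the incline, friction is at its maximum μN and acts down the slope.
Perpendicular to incline: N = W cos 35° − P sin 36° = 457.6 − 283.3 = 174.3 N.
Along incline: P cos 36° − μN = W sin 35° → μ = −(W sin 35° − P cos 36°) / N = 0.3991.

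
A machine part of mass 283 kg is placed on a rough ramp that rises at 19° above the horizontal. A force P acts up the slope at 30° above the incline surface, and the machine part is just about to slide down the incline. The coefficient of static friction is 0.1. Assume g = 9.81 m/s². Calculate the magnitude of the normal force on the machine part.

On the verge of sliding down the incline, friction equals μN and acts up the slope.
Perpendicular: N + P sin 30° = W cos 19° = 2625 N.
Along incline: P cos 30° + μN = W sin 19° with W sin 19° = 903.9 N.
Solving the pair for P and N: P = 785.9 N, N = 2232 N (and f = μN = 223.2 N).

N ≈ 2230 N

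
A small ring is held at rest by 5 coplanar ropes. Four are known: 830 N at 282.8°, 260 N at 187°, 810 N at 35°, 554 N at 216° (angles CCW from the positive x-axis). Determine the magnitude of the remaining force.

F ≈ 716 N

Sum the known components: ΣF_x = 141.1 N, ΣF_y = -702.1 N.
For equilibrium the remaining force must supply (−ΣF_x, −ΣF_y) = (-141.1, 702.1) N.
Magnitude = √((-141.1)² + (702.1)²) = 716.1 N; direction = atan2(702.1, -141.1) = 101.4°.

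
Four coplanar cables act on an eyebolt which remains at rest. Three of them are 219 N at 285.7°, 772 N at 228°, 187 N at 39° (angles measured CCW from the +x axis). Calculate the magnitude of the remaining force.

Sum the known components: ΣF_x = -312 N, ΣF_y = -666.9 N.
For equilibrium the remaining force must supply (−ΣF_x, −ΣF_y) = (312, 666.9) N.
Magnitude = √((312)² + (666.9)²) = 736.2 N; direction = atan2(666.9, 312) = 64.9°.

F ≈ 736 N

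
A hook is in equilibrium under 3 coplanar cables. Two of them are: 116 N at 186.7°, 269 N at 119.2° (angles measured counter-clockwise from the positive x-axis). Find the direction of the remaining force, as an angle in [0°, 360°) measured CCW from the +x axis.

Sum the known components: ΣF_x = -246.4 N, ΣF_y = 221.3 N.
For equilibrium the remaining force must supply (−ΣF_x, −ΣF_y) = (246.4, -221.3) N.
Magnitude = √((246.4)² + (-221.3)²) = 331.2 N; direction = atan2(-221.3, 246.4) = 318.1°.

θ ≈ 318°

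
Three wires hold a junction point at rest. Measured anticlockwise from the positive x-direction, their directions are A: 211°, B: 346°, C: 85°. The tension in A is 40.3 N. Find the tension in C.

Resolve: ΣF_x = 40.3 cos 211° + T_B cos 346° + T_C cos 85° = 0.
        ΣF_y = 40.3 sin 211° + T_B sin 346° + T_C sin 85° = 0.
The known terms sum to (-34.54, -20.76) N, so 0.9703 T_B + 0.0872 T_C = 34.54 and -0.2419 T_B + 0.9962 T_C = 20.76.
Solving simultaneously: T_B = 33.01 N, T_C = 28.85 N.

T_C ≈ 28.9 N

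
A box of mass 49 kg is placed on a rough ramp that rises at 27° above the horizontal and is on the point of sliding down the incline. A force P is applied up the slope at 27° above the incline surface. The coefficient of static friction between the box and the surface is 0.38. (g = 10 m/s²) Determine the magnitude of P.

P ≈ 78.7 N

On the verge of sliding down the incline, friction equals μN and acts up the slope.
Perpendicular: N + P sin 27° = W cos 27° = 436.6 N.
Along incline: P cos 27° + μN = W sin 27° with W sin 27° = 222.5 N.
Solving the pair for P and N: P = 78.71 N, N = 400.9 N (and f = μN = 152.3 N).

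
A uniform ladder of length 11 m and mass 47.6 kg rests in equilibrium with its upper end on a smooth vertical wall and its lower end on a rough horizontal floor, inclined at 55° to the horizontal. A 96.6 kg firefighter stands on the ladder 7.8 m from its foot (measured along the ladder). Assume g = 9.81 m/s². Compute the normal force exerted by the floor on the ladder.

N_floor ≈ 1410 N

ΣF_y = 0: N_floor = 47.6×9.81 + 96.6×9.81 = 1414.6 N.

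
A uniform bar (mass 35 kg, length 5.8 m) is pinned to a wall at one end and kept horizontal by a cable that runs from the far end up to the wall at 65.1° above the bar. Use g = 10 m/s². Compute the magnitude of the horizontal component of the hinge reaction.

H_x ≈ 81.2 N

Take torques about the hinge: T sin 65.1° · 5.8 = 35×10×2.9 = 1015 N·m.
So T = 1015 / (0.9070 × 5.8) = 192.93 N.
ΣF_x = 0: H_x = T cos 65.1° = 81.232 N.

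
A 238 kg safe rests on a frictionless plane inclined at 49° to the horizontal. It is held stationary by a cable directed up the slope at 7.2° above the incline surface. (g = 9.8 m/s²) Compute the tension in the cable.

Take axes along and perpendicular to the incline. Weight components: W sin 49° = 1760 N down-slope, W cos 49° = 1530 N into the surface.
Along incline: T cos 7.2° = W sin 49° → T = 1774 N.
Perpendicular: N = W cos 49° − T sin 7.2° = 1308 N.

T ≈ 1770 N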